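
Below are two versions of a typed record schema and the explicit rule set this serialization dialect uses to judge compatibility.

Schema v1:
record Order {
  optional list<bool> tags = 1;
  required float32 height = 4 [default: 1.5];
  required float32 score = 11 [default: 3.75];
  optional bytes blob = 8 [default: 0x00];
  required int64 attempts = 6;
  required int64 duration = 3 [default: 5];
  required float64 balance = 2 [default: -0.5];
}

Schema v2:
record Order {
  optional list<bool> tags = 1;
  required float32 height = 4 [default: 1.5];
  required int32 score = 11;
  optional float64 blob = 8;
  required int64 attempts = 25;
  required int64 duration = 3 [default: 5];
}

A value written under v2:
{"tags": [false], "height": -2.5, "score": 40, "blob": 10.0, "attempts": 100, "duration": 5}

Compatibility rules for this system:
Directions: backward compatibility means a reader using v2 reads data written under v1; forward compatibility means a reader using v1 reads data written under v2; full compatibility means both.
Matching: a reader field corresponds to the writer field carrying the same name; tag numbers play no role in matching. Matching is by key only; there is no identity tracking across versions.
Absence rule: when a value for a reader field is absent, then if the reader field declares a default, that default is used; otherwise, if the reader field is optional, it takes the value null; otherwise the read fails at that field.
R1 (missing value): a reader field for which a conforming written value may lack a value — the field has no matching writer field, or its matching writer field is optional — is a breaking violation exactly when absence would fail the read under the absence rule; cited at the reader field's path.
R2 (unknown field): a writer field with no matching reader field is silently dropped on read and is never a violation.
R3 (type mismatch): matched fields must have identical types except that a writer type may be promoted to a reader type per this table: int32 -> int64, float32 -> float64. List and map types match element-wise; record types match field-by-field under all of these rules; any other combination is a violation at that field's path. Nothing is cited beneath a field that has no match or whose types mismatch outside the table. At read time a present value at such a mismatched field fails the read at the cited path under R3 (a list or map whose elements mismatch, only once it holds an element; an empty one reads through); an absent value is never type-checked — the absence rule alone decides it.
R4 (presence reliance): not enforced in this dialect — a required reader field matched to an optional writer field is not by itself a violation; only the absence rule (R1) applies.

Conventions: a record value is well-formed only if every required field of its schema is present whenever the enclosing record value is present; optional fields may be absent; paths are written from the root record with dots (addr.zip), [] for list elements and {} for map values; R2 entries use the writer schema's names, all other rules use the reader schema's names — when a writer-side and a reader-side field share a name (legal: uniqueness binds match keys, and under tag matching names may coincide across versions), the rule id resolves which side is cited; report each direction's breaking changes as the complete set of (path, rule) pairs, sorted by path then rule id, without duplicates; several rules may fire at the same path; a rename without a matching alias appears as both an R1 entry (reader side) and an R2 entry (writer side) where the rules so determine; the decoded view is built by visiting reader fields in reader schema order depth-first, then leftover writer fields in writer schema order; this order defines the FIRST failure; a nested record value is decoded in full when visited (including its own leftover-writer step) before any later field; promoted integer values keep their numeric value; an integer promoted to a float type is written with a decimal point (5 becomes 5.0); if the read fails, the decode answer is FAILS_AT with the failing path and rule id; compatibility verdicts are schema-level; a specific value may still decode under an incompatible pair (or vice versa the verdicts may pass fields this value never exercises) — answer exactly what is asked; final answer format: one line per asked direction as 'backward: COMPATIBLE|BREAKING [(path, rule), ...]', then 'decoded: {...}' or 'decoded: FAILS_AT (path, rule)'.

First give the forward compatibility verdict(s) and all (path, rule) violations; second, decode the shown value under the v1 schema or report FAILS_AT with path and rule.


each type pair in Order: writer, then reader
checking forward for Order: reader v1 against writer v2:
  tags: paired with writer tags (list<bool> -> list<bool>; writer optional)
  height: paired with writer height (float32 -> float32; writer required)
  score: paired with writer score (int32 -> float32; writer required)
  blob: paired with writer blob (float64 -> bytes; writer optional)
  attempts: paired with writer attempts (int64 -> int64; writer required)
  duration: paired with writer duration (int64 -> int64; writer required)
  no writer field matches reader balance
  violation R3 at blob
  violation R3 at score
  forward on Order therefore BREAKING (2)
decode walk for Order under reader schema v1:
  tags := [false]
  height := -2.5
  read fails at score under R3
  => FAILS_AT (score, R3)
the rest of the Order diff is inert for this question:
  removed field balance from record Order -> triggers nothing under Order's printed rules — same verdict
  field attempts in record Order: tag 6 changed to 25 -> triggers nothing under Order's printed rules — same verdict

forward: BREAKING [(blob, R3), (score, R3)]; decoded: FAILS_AT (score, R3)


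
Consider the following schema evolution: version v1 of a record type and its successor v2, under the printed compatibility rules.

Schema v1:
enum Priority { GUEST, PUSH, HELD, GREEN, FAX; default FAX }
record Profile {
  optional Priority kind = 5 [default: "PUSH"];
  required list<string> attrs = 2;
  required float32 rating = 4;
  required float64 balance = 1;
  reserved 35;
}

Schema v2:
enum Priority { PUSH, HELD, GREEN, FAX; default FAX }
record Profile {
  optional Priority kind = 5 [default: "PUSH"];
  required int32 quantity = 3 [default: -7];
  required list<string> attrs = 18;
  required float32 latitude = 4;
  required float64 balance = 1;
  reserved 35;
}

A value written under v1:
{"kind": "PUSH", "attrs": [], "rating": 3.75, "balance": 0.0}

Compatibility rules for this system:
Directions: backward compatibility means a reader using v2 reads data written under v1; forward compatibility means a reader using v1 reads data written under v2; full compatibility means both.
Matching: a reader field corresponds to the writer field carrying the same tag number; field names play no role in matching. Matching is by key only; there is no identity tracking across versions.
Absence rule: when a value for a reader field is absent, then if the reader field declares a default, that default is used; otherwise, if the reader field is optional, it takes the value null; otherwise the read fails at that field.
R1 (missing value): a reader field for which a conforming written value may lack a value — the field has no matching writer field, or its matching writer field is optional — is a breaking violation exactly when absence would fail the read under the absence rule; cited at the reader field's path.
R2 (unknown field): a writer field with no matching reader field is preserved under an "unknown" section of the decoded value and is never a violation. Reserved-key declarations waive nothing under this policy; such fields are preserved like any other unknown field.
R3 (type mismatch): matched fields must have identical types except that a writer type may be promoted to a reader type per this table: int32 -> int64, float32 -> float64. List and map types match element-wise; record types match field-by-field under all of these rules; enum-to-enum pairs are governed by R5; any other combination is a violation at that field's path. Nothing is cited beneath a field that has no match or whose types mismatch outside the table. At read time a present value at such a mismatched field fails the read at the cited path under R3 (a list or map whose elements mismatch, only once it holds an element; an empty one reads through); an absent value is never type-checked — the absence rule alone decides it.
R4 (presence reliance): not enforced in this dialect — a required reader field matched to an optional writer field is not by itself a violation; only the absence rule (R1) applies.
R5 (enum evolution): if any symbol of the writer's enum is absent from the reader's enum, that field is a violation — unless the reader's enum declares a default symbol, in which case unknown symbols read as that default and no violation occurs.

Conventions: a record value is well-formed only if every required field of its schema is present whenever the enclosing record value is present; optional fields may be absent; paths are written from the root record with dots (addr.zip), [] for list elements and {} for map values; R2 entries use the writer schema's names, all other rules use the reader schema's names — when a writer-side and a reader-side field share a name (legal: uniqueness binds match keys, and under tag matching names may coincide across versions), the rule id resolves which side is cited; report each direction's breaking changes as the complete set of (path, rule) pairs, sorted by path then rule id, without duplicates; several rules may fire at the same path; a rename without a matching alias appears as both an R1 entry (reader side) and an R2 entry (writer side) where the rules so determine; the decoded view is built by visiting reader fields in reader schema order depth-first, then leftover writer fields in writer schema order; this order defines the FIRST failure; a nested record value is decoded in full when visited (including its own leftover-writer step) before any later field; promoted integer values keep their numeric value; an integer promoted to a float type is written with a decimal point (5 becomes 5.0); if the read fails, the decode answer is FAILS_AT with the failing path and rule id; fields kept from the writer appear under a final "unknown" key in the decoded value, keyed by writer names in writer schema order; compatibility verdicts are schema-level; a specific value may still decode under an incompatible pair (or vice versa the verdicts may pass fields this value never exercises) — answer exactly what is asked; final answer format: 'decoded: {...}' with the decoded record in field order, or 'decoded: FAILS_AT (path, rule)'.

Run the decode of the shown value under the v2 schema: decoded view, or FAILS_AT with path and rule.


decoded: FAILS_AT (attrs, R1)

arrows below run writer -> reader for Profile
decode (reader v2):
  kind := "PUSH"
  quantity := -7 (absent -> default)
  read fails at attrs under R1 (no fill)
  => FAILS_AT (attrs, R1)
the other Profile changes do not affect what is asked:
  added field quantity to record Profile: required int32, tag 3, default -7 (in v2 it sits immediately before attrs) -> triggers nothing under the printed rules; the Profile answer is the same either way
  renamed field rating to latitude in record Profile -> triggers nothing under the printed rules; the Profile answer is the same either way
  enum Priority (field kind in record Profile): symbol GUEST removed -> triggers nothing under the printed rules; the Profile answer is the same either way


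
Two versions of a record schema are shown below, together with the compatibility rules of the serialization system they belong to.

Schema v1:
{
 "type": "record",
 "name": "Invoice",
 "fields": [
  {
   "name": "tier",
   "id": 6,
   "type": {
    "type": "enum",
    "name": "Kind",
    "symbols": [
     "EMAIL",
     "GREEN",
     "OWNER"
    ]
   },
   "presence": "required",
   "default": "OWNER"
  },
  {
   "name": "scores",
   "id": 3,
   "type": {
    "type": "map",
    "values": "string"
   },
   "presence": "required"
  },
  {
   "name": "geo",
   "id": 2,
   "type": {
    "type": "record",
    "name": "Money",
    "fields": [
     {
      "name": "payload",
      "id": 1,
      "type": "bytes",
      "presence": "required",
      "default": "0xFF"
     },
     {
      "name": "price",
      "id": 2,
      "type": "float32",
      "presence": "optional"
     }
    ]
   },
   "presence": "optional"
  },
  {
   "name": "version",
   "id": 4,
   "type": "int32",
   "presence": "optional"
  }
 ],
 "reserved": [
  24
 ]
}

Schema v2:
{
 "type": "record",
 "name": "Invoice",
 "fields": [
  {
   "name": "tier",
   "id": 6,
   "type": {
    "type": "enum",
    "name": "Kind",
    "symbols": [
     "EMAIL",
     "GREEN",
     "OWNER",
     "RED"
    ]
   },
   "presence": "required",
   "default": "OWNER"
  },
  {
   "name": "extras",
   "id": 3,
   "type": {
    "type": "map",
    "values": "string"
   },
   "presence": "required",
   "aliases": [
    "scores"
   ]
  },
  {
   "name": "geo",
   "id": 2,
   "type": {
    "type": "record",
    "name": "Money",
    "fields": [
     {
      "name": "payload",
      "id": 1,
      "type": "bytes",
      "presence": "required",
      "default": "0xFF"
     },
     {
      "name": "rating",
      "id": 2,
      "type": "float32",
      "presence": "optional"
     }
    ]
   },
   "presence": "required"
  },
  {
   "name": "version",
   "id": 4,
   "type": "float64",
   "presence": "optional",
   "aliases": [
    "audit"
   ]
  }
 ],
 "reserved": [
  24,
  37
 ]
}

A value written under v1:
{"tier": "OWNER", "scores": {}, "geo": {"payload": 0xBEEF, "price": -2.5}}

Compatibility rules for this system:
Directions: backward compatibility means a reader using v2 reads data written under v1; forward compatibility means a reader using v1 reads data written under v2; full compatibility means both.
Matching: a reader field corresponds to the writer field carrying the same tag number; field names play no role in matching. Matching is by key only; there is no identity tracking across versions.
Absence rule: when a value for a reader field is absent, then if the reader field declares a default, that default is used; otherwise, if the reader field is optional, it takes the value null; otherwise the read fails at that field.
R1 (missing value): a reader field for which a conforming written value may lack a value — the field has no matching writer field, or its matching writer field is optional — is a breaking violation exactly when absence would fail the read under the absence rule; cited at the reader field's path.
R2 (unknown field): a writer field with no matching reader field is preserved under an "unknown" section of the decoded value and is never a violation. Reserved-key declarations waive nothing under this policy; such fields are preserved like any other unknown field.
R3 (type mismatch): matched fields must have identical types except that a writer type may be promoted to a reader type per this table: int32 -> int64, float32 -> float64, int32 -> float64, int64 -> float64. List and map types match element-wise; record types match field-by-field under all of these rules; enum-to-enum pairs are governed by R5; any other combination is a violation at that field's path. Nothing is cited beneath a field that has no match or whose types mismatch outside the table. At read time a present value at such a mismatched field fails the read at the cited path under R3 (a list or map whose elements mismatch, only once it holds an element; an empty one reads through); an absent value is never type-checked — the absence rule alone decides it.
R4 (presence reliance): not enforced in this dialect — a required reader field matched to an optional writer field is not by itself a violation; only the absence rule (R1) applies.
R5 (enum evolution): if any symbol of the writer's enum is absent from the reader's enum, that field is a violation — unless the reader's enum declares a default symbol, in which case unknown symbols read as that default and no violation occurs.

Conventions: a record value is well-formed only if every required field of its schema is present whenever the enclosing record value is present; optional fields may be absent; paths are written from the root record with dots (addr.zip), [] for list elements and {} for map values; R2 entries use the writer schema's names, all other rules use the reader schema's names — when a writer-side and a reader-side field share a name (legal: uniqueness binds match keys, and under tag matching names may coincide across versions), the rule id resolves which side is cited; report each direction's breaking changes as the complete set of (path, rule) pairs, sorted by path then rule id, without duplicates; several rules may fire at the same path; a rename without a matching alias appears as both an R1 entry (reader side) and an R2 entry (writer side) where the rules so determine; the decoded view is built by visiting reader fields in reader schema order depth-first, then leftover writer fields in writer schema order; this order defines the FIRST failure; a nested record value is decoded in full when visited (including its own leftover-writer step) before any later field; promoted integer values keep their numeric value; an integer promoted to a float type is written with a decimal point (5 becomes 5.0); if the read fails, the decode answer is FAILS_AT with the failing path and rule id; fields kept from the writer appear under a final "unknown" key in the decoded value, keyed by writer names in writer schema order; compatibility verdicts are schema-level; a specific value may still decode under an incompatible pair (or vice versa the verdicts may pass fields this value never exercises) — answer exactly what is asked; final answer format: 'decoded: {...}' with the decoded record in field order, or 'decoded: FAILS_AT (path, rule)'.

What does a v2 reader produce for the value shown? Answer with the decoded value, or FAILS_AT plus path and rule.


decoded: {"tier": "OWNER", "extras": {}, "geo": {"payload": 0xBEEF, "rating": -2.5}, "version": null}

the writer's type comes first in each Invoice pair
decode (reader v2):
  tier := "OWNER"
  extras := {} (from writer scores)
  geo.payload := 0xBEEF
  geo.rating := -2.5 (from writer price)
  version := null (missing; optional => null)
  => decoded: {"tier": "OWNER", "extras": {}, "geo": {"payload": 0xBEEF, "rating": -2.5}, "version": null}
remaining Invoice differences; none change what is asked:
  enum Kind (field tier in record Invoice): symbol RED added -> a verdict-level change on Invoice — the shown value reads the same
  field version in record Invoice: type int32 changed to float64 -> a verdict-level change on Invoice — the shown value reads the same
  field geo in record Invoice: optional changed to required -> a verdict-level change on Invoice — the shown value reads the same


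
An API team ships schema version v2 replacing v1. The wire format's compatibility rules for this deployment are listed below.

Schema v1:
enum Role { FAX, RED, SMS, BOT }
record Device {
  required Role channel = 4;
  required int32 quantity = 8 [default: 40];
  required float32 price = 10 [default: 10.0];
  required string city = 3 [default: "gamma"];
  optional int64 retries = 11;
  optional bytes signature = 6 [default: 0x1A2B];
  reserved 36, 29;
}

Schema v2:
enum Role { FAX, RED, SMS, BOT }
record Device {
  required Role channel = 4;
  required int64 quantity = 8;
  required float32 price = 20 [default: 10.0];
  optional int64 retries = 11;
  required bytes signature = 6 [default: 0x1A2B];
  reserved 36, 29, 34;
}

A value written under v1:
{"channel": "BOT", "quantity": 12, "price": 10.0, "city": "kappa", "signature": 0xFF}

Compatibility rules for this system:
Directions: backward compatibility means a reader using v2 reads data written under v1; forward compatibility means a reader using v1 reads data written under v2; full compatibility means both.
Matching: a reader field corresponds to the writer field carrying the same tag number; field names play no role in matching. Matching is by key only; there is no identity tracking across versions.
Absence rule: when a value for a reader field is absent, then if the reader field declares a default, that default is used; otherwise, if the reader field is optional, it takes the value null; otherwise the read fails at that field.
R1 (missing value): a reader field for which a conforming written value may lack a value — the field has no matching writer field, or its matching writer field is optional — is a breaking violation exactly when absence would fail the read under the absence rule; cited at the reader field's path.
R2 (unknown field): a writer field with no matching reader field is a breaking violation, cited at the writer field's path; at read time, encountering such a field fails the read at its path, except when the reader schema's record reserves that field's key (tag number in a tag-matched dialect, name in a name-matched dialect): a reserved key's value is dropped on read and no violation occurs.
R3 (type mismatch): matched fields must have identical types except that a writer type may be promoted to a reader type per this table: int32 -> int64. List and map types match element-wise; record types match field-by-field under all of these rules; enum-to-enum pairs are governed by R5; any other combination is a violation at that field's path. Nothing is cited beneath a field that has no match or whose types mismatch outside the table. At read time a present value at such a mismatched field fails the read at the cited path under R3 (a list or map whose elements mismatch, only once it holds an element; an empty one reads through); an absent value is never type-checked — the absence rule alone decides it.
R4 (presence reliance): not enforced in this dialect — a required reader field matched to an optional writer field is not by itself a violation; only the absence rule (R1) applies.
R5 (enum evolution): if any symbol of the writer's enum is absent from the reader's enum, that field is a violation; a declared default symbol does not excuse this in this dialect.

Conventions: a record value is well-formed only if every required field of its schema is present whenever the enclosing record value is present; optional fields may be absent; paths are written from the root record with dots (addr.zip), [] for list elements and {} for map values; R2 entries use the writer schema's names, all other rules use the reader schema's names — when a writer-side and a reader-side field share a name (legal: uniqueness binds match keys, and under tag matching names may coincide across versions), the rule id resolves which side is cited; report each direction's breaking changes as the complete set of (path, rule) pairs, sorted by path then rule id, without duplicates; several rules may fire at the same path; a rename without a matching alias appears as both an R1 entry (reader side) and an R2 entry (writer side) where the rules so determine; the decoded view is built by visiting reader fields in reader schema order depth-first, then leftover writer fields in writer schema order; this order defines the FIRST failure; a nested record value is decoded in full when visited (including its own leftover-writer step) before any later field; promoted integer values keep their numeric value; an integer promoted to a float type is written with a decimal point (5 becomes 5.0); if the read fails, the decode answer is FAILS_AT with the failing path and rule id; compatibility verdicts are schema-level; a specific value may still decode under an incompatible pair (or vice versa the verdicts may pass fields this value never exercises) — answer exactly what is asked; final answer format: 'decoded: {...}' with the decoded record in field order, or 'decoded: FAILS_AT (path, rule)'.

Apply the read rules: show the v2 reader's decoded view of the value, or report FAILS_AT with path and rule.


decoded: FAILS_AT (price, R2)

in Device below, arrows point writer -> reader
decode walk for Device under reader schema v2:
  channel := "BOT"
  quantity := 12 (int32 -> int64)
  price := 10.0 (no value, default fills)
  retries := null (not supplied -> null)
  signature := 0xFF
  read fails at price under R2 (unknown field)
  => FAILS_AT (price, R2)
the rest of the Device diff is inert for this question:
  field signature in record Device: optional changed to required -> inert under this dialect — no rule fires on Device and the result does not move
  removed field city from record Device -> changes Device's schema-level verdicts only — the decode of this value is the same
  field quantity in record Device: type int32 changed to int64 (its default is dropped) -> changes Device's schema-level verdicts only — the decode of this value is the same


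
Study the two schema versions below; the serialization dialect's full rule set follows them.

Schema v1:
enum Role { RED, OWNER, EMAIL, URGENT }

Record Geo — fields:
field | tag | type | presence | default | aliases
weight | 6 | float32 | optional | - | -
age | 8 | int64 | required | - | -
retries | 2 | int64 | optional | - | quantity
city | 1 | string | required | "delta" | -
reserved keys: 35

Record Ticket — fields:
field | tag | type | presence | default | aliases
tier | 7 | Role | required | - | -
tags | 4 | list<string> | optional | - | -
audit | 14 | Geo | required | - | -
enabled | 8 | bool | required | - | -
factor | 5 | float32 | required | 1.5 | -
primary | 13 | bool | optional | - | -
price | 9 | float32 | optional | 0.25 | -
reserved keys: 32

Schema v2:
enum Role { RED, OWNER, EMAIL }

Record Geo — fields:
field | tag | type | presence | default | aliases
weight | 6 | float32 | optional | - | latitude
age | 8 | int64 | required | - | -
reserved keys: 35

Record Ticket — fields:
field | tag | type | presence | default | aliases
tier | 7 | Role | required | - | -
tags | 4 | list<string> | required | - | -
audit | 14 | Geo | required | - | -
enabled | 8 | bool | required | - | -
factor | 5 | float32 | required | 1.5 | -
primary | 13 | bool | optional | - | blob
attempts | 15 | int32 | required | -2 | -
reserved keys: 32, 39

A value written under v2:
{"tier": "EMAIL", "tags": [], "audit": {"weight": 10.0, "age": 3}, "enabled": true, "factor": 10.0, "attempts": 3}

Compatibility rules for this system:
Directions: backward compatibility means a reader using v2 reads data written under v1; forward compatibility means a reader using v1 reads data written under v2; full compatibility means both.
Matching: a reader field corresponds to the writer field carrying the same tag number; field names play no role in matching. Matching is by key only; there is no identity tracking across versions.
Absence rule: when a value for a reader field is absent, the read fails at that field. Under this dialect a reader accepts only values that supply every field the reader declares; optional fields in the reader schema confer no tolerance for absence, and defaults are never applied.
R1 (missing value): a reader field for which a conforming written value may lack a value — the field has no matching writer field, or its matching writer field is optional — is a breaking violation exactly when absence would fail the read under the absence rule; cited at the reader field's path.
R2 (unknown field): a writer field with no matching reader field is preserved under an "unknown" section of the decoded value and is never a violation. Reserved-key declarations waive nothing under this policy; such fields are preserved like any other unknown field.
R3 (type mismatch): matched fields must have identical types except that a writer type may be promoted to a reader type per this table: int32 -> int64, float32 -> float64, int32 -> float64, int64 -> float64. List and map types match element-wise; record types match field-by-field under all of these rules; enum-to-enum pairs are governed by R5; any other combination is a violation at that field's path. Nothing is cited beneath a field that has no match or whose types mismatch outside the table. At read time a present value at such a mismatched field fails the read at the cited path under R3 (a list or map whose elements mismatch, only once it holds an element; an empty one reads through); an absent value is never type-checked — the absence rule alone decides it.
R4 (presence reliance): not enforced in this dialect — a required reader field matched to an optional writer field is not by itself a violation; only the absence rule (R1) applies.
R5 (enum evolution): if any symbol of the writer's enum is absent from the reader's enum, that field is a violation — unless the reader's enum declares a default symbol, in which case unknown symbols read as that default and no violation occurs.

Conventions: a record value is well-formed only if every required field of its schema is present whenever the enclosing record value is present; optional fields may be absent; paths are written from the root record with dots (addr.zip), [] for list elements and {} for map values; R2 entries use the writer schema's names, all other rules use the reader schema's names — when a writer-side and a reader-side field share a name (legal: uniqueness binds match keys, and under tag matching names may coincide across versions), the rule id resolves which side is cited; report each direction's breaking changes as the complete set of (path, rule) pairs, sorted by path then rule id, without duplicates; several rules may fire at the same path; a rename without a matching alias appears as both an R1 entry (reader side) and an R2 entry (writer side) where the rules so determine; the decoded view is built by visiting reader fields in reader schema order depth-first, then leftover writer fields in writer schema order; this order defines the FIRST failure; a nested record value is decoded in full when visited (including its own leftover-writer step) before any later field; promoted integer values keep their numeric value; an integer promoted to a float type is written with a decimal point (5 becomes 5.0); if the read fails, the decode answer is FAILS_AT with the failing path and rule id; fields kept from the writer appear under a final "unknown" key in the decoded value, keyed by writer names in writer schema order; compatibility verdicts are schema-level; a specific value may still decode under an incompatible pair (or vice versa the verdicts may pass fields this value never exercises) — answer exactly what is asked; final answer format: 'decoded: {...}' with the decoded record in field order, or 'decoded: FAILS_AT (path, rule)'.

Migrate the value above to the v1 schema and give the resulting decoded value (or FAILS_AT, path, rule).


decoded: FAILS_AT (audit.retries, R1)

the writer's type comes first in each Ticket pair
decoding the Ticket value with the v1 reader:
  tier := "EMAIL"
  tags := []
  audit.weight := 10.0
  audit.age := 3
  read fails at audit.retries under R1 (no fill)
  => FAILS_AT (audit.retries, R1)
the rest of the Ticket diff is inert for this question:
  enum Role (field tier in record Ticket): symbol URGENT removed -> schema-level compatibility only; this Ticket value's decode is unchanged
  removed field city from record Geo -> schema-level compatibility only; this Ticket value's decode is unchanged
  removed field price from record Ticket -> schema-level compatibility only; this Ticket value's decode is unchanged
  added field attempts to record Ticket: required int32, tag 15, default -2 (in v2 it sits last) -> schema-level compatibility only; this Ticket value's decode is unchanged
  field tags in record Ticket: optional changed to required -> schema-level compatibility only; this Ticket value's decode is unchanged


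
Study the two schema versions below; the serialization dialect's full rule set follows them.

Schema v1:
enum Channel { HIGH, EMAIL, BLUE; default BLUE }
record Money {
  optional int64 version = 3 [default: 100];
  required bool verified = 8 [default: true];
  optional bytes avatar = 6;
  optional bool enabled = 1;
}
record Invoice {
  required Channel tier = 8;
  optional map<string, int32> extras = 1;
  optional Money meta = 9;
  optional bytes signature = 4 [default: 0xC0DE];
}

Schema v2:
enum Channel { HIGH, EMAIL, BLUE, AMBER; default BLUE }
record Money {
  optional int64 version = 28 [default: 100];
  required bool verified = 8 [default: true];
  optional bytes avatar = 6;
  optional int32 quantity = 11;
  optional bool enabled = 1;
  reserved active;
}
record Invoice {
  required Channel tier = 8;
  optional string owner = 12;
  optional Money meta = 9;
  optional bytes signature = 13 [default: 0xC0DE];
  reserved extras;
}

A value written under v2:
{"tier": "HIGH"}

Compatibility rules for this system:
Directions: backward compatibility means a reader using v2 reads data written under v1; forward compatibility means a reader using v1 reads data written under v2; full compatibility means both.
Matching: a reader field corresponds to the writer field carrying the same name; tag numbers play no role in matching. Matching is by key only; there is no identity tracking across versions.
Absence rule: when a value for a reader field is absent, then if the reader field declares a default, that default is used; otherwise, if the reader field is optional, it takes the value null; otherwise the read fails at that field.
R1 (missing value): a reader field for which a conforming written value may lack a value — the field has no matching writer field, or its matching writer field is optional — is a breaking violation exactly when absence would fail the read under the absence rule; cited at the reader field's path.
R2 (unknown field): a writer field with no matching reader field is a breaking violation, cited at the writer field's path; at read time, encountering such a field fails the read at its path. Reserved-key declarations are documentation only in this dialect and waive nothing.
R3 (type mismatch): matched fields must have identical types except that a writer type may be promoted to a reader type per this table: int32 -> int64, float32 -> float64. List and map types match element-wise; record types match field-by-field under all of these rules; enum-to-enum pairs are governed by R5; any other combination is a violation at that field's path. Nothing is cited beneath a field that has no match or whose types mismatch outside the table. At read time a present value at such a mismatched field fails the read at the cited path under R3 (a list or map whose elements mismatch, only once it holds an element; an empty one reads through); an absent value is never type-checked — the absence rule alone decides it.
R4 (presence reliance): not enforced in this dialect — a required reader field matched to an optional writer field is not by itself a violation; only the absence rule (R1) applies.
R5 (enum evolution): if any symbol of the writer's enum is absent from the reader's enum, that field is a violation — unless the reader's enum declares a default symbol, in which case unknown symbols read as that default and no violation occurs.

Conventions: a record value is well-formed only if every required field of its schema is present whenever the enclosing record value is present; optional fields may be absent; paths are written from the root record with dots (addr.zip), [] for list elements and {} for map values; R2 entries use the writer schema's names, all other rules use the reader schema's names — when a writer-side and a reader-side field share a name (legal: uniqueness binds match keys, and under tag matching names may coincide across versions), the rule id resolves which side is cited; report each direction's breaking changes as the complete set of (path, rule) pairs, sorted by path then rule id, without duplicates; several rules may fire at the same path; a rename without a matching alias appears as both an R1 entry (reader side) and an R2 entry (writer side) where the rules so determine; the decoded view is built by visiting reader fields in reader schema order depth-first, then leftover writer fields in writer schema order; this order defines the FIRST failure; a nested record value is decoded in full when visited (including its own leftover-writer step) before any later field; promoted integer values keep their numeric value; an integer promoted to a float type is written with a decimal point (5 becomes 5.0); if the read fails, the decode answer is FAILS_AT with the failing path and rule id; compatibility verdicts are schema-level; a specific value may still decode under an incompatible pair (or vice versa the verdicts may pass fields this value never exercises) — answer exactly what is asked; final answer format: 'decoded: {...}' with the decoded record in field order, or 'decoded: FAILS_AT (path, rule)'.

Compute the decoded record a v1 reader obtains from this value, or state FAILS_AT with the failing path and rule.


decoded: {"tier": "HIGH", "extras": null, "meta": null, "signature": 0xC0DE}

arrows below run writer -> reader for Invoice
decoding the Invoice value with the v1 reader:
  tier := "HIGH"
  extras := null (missing; optional => null)
  meta := null (missing; optional => null)
  signature := 0xC0DE (missing; default applied)
  => decoded: {"tier": "HIGH", "extras": null, "meta": null, "signature": 0xC0DE}
checking off the Invoice differences that do not matter here:
  added field owner to record Invoice: optional string, tag 12 (in v2 it sits immediately before meta) -> matters for Invoice compatibility verdicts, not for this value's decode
  field signature in record Invoice: tag 4 changed to 13 -> inert under this dialect — no rule fires on Invoice and the result does not move
  field version in record Money: tag 3 changed to 28 -> inert under this dialect — no rule fires on Invoice and the result does not move
  added field quantity to record Money: optional int32, tag 11 (in v2 it sits immediately before enabled) -> matters for Invoice compatibility verdicts, not for this value's decode
  enum Channel (field tier in record Invoice): symbol AMBER added -> inert under this dialect — no rule fires on Invoice and the result does not move
  removed field extras from record Invoice (its key "extras" joins the reserved list) -> matters for Invoice compatibility verdicts, not for this value's decode


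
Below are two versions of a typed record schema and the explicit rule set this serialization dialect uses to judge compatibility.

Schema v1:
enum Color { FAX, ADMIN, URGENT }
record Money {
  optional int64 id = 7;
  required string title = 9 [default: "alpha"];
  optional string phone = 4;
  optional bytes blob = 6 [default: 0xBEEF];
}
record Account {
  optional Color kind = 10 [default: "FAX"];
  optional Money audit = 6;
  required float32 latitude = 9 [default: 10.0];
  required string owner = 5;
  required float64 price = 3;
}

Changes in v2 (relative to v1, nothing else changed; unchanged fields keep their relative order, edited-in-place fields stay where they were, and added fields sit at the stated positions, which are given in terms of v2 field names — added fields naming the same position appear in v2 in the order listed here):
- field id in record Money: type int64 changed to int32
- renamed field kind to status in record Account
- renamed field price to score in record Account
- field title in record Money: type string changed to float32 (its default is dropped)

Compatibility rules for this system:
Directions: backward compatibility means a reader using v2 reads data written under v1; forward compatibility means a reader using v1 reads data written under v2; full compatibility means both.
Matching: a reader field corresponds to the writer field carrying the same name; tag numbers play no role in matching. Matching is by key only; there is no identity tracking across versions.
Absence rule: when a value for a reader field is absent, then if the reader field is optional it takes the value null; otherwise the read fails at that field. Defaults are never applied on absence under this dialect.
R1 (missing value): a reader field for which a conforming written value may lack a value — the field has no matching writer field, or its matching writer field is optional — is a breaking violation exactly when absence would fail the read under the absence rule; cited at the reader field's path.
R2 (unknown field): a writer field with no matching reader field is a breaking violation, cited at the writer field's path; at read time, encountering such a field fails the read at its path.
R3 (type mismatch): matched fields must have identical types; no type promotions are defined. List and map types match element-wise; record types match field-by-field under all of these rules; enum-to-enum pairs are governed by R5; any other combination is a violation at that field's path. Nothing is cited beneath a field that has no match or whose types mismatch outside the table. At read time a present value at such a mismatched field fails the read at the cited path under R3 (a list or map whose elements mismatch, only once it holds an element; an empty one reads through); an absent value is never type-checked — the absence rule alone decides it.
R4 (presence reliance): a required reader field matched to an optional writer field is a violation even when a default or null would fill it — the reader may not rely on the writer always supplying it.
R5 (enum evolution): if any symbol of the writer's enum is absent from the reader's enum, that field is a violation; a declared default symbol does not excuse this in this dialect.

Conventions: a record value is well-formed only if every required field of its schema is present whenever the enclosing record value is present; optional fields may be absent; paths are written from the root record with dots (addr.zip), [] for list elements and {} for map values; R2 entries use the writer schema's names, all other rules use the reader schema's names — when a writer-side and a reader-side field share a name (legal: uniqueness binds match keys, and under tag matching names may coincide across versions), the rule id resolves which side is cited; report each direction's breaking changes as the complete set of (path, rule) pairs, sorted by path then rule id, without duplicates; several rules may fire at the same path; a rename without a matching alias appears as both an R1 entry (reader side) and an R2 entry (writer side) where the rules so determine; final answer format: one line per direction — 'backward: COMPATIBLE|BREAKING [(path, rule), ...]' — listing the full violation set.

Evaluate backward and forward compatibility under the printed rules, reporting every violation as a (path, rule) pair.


backward: BREAKING [(audit.id, R3), (audit.title, R3), (kind, R2), (price, R2), (score, R1)]; forward: BREAKING [(audit.id, R3), (audit.title, R3), (price, R1), (score, R2), (status, R2)]

each type pair in Account: writer, then reader
backward for Account (reader v2, writer v1):
  no writer field matches reader status
  writer optional, Money -> Money: reader audit maps from writer audit
  writer required, float32 -> float32: reader latitude maps from writer latitude
  writer required, string -> string: reader owner maps from writer owner
  no writer field matches reader score
  kind (writer side), unknown to reader
  price (writer side), unknown to reader
  writer optional, int64 -> int32: reader audit.id maps from writer audit.id
  writer required, string -> float32: reader audit.title maps from writer audit.title
  writer optional, string -> string: reader audit.phone maps from writer audit.phone
  writer optional, bytes -> bytes: reader audit.blob maps from writer audit.blob
  rule R3 violated at audit.id
  rule R3 violated at audit.title
  rule R2 violated at kind
  rule R2 violated at price
  rule R1 violated at score
  => 5 violation(s): backward is BREAKING for Account
forward for Account (reader v1, writer v2):
  no writer field matches reader kind
  writer optional, Money -> Money: reader audit maps from writer audit
  writer required, float32 -> float32: reader latitude maps from writer latitude
  writer required, string -> string: reader owner maps from writer owner
  no writer field matches reader price
  status (writer side), unknown to reader
  score (writer side), unknown to reader
  writer optional, int32 -> int64: reader audit.id maps from writer audit.id
  writer required, float32 -> string: reader audit.title maps from writer audit.title
  writer optional, string -> string: reader audit.phone maps from writer audit.phone
  writer optional, bytes -> bytes: reader audit.blob maps from writer audit.blob
  rule R3 violated at audit.id
  rule R3 violated at audit.title
  rule R1 violated at price
  rule R2 violated at score
  rule R2 violated at status
  => 5 violation(s): forward is BREAKING for Account
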